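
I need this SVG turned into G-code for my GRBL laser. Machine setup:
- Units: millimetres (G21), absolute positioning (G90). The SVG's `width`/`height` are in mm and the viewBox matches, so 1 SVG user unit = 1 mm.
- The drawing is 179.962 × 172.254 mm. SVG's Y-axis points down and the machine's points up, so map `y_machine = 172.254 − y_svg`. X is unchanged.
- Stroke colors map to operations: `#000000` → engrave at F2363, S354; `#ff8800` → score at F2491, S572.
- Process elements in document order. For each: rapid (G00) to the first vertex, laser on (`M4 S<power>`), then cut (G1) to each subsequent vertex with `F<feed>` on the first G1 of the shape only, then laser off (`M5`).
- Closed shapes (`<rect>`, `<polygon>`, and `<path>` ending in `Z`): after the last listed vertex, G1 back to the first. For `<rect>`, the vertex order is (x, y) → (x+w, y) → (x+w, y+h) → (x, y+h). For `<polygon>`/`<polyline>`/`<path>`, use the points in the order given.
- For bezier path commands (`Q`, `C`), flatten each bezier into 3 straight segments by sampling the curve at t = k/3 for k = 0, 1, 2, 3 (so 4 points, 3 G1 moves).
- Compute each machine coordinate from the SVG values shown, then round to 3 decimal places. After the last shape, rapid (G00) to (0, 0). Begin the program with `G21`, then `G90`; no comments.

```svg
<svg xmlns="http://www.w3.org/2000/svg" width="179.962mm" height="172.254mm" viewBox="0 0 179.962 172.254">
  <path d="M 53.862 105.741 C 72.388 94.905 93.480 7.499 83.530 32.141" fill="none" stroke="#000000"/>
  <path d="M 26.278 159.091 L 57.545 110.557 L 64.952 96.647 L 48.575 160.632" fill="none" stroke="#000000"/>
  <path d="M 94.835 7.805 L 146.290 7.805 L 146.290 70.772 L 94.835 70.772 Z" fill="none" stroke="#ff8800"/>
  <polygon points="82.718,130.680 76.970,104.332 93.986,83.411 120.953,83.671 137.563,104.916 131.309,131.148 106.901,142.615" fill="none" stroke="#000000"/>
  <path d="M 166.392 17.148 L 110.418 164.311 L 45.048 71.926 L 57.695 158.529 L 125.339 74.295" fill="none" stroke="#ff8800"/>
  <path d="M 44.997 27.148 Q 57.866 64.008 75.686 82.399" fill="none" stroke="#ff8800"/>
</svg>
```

G21
G90
G00 X53.862 Y66.513
M4 S354
G1 X71.999 Y95.886 F2363
G1 X84.377 Y134.392
G1 X83.530 Y140.113
M5
G00 X26.278 Y13.163
M4 S354
G1 X57.545 Y61.697 F2363
G1 X64.952 Y75.607
G1 X48.575 Y11.622
M5
G00 X94.835 Y164.449
M4 S572
G1 X146.290 Y164.449 F2491
G1 X146.290 Y101.482
G1 X94.835 Y101.482
G1 X94.835 Y164.449
M5
G00 X82.718 Y41.574
M4 S354
G1 X76.970 Y67.922 F2363
G1 X93.986 Y88.843
G1 X120.953 Y88.583
G1 X137.563 Y67.338
G1 X131.309 Y41.106
G1 X106.901 Y29.639
G1 X82.718 Y41.574
M5
G00 X166.392 Y155.106
M4 S572
G1 X110.418 Y7.943 F2491
G1 X45.048 Y100.328
G1 X57.695 Y13.725
G1 X125.339 Y97.959
M5
G00 X44.997 Y145.106
M4 S572
G1 X54.126 Y122.585 F2491
G1 X64.356 Y104.168
G1 X75.686 Y89.855
M5
G00 X0.000 Y0.000

Since the viewBox matches the mm dimensions, user units are millimetres directly. The only transform is the Y-flip y_m = 172.254 − y_svg.

Shape 1 is a cubic bezier drawn with `<path>`. Its stroke #000000 means engrave at S354, F2363. After flipping Y the toolpath is (53.862,66.513) → (71.999,95.886) → (84.377,134.392) → (83.530,140.113).

Shape 2 is a open polyline drawn with `<path>`. Its stroke #000000 means engrave at S354, F2363. After flipping Y the toolpath is (26.278,13.163) → (57.545,61.697) → (64.952,75.607) → (48.575,11.622).

Shape 3 is a rectangle drawn with `<path>`. Its stroke #ff8800 means score at S572, F2491. After flipping Y the toolpath is (94.835,164.449) → (146.290,164.449) → (146.290,101.482) → (94.835,101.482) → (94.835,164.449), returning to the start.

Shape 4 is a regular polygon drawn with `<polygon>`. Its stroke #000000 means engrave at S354, F2363. After flipping Y the toolpath is (82.718,41.574) → (76.970,67.922) → (93.986,88.843) → (120.953,88.583) → (137.563,67.338) → (131.309,41.106) → (106.901,29.639) → (82.718,41.574), returning to the start.

Shape 5 is a open polyline drawn with `<path>`. Its stroke #ff8800 means score at S572, F2491. After flipping Y the toolpath is (166.392,155.106) → (110.418,7.943) → (45.048,100.328) → (57.695,13.725) → (125.339,97.959).

Shape 6 is a quadratic bezier drawn with `<path>`. Its stroke #ff8800 means score at S572, F2491. After flipping Y the toolpath is (44.997,145.106) → (54.126,122.585) → (64.356,104.168) → (75.686,89.855).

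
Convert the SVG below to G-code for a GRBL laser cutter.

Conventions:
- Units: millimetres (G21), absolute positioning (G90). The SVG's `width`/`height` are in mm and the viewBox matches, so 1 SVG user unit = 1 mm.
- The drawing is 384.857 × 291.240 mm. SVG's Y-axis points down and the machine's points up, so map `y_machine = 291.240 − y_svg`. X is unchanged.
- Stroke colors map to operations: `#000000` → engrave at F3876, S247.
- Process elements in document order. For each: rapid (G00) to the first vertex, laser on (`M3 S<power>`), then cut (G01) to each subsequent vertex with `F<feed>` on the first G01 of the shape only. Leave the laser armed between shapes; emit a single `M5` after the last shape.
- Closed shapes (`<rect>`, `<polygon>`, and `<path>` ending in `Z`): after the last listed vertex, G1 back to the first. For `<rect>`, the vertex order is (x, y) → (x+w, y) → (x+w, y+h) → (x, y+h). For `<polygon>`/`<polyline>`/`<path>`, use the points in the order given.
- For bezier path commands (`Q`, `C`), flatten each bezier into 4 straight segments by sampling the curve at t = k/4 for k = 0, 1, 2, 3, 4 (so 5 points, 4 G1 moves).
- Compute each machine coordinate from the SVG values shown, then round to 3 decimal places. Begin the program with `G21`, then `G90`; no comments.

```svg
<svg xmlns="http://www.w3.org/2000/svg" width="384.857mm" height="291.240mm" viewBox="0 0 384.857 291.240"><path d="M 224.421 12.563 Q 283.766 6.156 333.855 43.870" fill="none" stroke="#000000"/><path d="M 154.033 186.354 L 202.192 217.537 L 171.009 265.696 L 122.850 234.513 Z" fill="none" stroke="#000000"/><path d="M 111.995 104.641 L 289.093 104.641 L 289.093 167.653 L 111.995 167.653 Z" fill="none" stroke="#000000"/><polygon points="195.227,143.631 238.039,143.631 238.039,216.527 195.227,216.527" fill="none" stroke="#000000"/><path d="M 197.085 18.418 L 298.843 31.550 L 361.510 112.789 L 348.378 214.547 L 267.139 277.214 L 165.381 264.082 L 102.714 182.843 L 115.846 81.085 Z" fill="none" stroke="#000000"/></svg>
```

Since the viewBox matches the mm dimensions, user units are millimetres directly. The only transform is the Y-flip y_m = 291.240 − y_svg.

Shape 1 is a quadratic bezier drawn with `<path>`. Its stroke #000000 means engrave at S247, F3876. After flipping Y the toolpath is (224.421,278.677) → (253.515,279.123) → (281.452,274.054) → (308.232,263.469) → (333.855,247.370).

Shape 2 is a regular polygon drawn with `<path>`. Its stroke #000000 means engrave at S247, F3876. After flipping Y the toolpath is (154.033,104.886) → (202.192,73.703) → (171.009,25.544) → (122.850,56.727) → (154.033,104.886), returning to the start.

Shape 3 is a rectangle drawn with `<path>`. Its stroke #000000 means engrave at S247, F3876. After flipping Y the toolpath is (111.995,186.599) → (289.093,186.599) → (289.093,123.587) → (111.995,123.587) → (111.995,186.599), returning to the start.

Shape 4 is a rectangle drawn with `<polygon>`. Its stroke #000000 means engrave at S247, F3876. After flipping Y the toolpath is (195.227,147.609) → (238.039,147.609) → (238.039,74.713) → (195.227,74.713) → (195.227,147.609), returning to the start.

Shape 5 is a regular polygon drawn with `<path>`. Its stroke #000000 means engrave at S247, F3876. After flipping Y the toolpath is (197.085,272.822) → (298.843,259.690) → (361.510,178.451) → (348.378,76.693) → (267.139,14.026) → (165.381,27.158) → (102.714,108.397) → (115.846,210.155) → (197.085,272.822), returning to the start.

G21
G90
G00 X224.421 Y278.677
M3 S247
G01 X253.515 Y279.123 F3876
G01 X281.452 Y274.054
G01 X308.232 Y263.469
G01 X333.855 Y247.370
G00 X154.033 Y104.886
M3 S247
G01 X202.192 Y73.703 F3876
G01 X171.009 Y25.544
G01 X122.850 Y56.727
G01 X154.033 Y104.886
G00 X111.995 Y186.599
M3 S247
G01 X289.093 Y186.599 F3876
G01 X289.093 Y123.587
G01 X111.995 Y123.587
G01 X111.995 Y186.599
G00 X195.227 Y147.609
M3 S247
G01 X238.039 Y147.609 F3876
G01 X238.039 Y74.713
G01 X195.227 Y74.713
G01 X195.227 Y147.609
G00 X197.085 Y272.822
M3 S247
G01 X298.843 Y259.690 F3876
G01 X361.510 Y178.451
G01 X348.378 Y76.693
G01 X267.139 Y14.026
G01 X165.381 Y27.158
G01 X102.714 Y108.397
G01 X115.846 Y210.155
G01 X197.085 Y272.822
M5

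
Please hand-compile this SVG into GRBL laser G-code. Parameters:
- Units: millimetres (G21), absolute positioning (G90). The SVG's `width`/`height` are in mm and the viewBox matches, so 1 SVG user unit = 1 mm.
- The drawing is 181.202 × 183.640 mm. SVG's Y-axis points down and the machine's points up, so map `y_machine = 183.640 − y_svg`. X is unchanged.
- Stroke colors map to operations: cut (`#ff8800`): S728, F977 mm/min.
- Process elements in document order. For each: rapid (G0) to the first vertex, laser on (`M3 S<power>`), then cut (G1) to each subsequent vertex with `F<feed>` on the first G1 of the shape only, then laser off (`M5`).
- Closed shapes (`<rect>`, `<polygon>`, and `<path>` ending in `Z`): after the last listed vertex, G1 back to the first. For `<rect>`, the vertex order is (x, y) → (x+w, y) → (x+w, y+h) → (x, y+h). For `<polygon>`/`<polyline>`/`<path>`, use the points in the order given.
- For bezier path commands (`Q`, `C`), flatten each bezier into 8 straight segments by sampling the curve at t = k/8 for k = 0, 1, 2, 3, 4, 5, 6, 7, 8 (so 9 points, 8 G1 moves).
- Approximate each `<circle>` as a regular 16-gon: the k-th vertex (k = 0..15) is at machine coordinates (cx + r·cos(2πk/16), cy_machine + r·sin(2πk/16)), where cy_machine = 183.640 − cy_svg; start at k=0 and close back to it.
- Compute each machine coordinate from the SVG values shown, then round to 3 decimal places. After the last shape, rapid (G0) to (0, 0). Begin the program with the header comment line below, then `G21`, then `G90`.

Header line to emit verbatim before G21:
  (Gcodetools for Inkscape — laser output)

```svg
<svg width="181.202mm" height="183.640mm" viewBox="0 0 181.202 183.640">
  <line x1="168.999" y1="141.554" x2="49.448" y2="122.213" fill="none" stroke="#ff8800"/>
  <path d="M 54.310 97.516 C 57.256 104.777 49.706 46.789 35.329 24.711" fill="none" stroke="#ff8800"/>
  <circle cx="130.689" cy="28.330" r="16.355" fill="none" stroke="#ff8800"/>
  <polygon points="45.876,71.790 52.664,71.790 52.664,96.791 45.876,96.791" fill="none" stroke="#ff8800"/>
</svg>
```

(Gcodetools for Inkscape — laser output)
G21
G90
G0 X168.999 Y42.086
M3 S728
G1 X49.448 Y61.427 F977
M5
G0 X54.310 Y86.124
M3 S728
G1 X54.930 Y86.262 F977
G1 X54.609 Y91.332
G1 X53.390 Y100.148
G1 X51.316 Y111.524
G1 X48.430 Y124.276
G1 X44.774 Y137.218
G1 X40.393 Y149.164
G1 X35.329 Y158.929
M5
G0 X147.044 Y155.310
M3 S728
G1 X145.799 Y161.569 F977
G1 X142.254 Y166.875
G1 X136.948 Y170.420
G1 X130.689 Y171.665
G1 X124.430 Y170.420
G1 X119.124 Y166.875
G1 X115.579 Y161.569
G1 X114.334 Y155.310
G1 X115.579 Y149.051
G1 X119.124 Y143.745
G1 X124.430 Y140.200
G1 X130.689 Y138.955
G1 X136.948 Y140.200
G1 X142.254 Y143.745
G1 X145.799 Y149.051
G1 X147.044 Y155.310
M5
G0 X45.876 Y111.850
M3 S728
G1 X52.664 Y111.850 F977
G1 X52.664 Y86.849
G1 X45.876 Y86.849
G1 X45.876 Y111.850
M5
G0 X0.000 Y0.000

viewBox `0 0 181.202 183.640` with mm width/height → 1 unit = 1 mm. Flip: y_m = 183.640 − y_svg.

**Shape 1** — `<line>` line segment, stroke `#ff8800` → cut (S728, F977). Machine vertices: (168.999,42.086) → (49.448,61.427). Open path.

**Shape 2** — `<path>` cubic bezier, stroke `#ff8800` → cut (S728, F977). Control points (SVG): P0=(54.310,97.516), P1=(57.256,104.777), P2=(49.706,46.789), P3=(35.329,24.711); sampled at t=k/8. Machine vertices: (54.310,86.124) → (54.930,86.262) → (54.609,91.332) → (53.390,100.148) → (51.316,111.524) → (48.430,124.276) → (44.774,137.218) → (40.393,149.164) → (35.329,158.929). Open path.

**Shape 3** — `<circle>` circle, stroke `#ff8800` → cut (S728, F977). Machine vertices: (147.044,155.310) → (145.799,161.569) → (142.254,166.875) → (136.948,170.420) → (130.689,171.665) → (124.430,170.420) → (119.124,166.875) → (115.579,161.569) → (114.334,155.310) → (115.579,149.051) → (119.124,143.745) → (124.430,140.200) → (130.689,138.955) → (136.948,140.200) → (142.254,143.745) → (145.799,149.051) → (147.044,155.310). Closed: final G1 returns to the first vertex.

**Shape 4** — `<polygon>` rectangle, stroke `#ff8800` → cut (S728, F977). Machine vertices: (45.876,111.850) → (52.664,111.850) → (52.664,86.849) → (45.876,86.849) → (45.876,111.850). Closed: final G1 returns to the first vertex.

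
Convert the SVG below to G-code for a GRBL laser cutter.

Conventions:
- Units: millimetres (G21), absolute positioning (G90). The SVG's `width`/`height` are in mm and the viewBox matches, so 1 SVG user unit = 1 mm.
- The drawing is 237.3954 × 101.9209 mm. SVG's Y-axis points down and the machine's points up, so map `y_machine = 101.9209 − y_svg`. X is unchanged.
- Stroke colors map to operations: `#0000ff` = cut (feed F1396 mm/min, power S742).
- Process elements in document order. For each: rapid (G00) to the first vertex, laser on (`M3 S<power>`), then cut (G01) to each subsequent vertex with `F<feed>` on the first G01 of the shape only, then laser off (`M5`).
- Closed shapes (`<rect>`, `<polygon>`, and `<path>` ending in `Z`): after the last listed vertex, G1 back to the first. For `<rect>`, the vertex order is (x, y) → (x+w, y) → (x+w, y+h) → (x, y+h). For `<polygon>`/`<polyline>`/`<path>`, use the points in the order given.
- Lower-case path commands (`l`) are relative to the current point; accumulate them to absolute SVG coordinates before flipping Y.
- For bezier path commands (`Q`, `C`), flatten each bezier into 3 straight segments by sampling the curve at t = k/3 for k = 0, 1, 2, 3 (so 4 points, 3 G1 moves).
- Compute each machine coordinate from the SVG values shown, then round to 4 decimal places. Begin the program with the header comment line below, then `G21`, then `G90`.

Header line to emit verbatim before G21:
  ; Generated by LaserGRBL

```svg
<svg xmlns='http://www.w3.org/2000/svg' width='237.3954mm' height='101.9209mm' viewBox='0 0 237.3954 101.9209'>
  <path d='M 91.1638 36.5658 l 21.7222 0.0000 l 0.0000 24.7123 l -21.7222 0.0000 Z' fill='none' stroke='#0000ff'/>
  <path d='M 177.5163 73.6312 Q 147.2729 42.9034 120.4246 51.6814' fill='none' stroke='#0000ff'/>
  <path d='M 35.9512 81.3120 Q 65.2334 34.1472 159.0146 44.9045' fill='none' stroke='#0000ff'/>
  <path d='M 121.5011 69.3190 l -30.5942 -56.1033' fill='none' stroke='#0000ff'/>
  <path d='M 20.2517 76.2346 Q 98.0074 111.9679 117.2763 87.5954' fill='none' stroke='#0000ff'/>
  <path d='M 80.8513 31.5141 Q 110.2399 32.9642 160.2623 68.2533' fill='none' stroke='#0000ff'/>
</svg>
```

1 u = 1 mm; y_m = 101.9209 − y.

[1] `<path>` rectangle, #0000ff→cut S742 F1396: (91.1638,65.3551) → (112.8860,65.3551) → (112.8860,40.6428) → (91.1638,40.6428) → (91.1638,65.3551) (closed)

[2] `<path>` quadratic bezier, #0000ff→cut S742 F1396: (177.5163,28.2897) → (157.7313,44.3854) → (138.7007,51.7020) → (120.4246,50.2395)

[3] `<path>` quadratic bezier, #0000ff→cut S742 F1396: (35.9512,20.6089) → (62.6392,45.6163) → (103.6604,57.7521) → (159.0146,57.0164)

[4] `<path>` line segment, #0000ff→cut S742 F1396: (121.5011,32.6019) → (90.9069,88.7052)

[5] `<path>` quadratic bezier, #0000ff→cut S742 F1396: (20.2517,25.6863) → (65.5903,8.5425) → (97.9318,4.7556) → (117.2763,14.3255)

[6] `<path>` quadratic bezier, #0000ff→cut S742 F1396: (80.8513,70.4068) → (102.7363,65.6802) → (129.2067,53.4338) → (160.2623,33.6676)

; Generated by LaserGRBL
G21
G90
G00 X91.1638 Y65.3551
M3 S742
G01 X112.8860 Y65.3551 F1396
G01 X112.8860 Y40.6428
G01 X91.1638 Y40.6428
G01 X91.1638 Y65.3551
M5
G00 X177.5163 Y28.2897
M3 S742
G01 X157.7313 Y44.3854 F1396
G01 X138.7007 Y51.7020
G01 X120.4246 Y50.2395
M5
G00 X35.9512 Y20.6089
M3 S742
G01 X62.6392 Y45.6163 F1396
G01 X103.6604 Y57.7521
G01 X159.0146 Y57.0164
M5
G00 X121.5011 Y32.6019
M3 S742
G01 X90.9069 Y88.7052 F1396
M5
G00 X20.2517 Y25.6863
M3 S742
G01 X65.5903 Y8.5425 F1396
G01 X97.9318 Y4.7556
G01 X117.2763 Y14.3255
M5
G00 X80.8513 Y70.4068
M3 S742
G01 X102.7363 Y65.6802 F1396
G01 X129.2067 Y53.4338
G01 X160.2623 Y33.6676
M5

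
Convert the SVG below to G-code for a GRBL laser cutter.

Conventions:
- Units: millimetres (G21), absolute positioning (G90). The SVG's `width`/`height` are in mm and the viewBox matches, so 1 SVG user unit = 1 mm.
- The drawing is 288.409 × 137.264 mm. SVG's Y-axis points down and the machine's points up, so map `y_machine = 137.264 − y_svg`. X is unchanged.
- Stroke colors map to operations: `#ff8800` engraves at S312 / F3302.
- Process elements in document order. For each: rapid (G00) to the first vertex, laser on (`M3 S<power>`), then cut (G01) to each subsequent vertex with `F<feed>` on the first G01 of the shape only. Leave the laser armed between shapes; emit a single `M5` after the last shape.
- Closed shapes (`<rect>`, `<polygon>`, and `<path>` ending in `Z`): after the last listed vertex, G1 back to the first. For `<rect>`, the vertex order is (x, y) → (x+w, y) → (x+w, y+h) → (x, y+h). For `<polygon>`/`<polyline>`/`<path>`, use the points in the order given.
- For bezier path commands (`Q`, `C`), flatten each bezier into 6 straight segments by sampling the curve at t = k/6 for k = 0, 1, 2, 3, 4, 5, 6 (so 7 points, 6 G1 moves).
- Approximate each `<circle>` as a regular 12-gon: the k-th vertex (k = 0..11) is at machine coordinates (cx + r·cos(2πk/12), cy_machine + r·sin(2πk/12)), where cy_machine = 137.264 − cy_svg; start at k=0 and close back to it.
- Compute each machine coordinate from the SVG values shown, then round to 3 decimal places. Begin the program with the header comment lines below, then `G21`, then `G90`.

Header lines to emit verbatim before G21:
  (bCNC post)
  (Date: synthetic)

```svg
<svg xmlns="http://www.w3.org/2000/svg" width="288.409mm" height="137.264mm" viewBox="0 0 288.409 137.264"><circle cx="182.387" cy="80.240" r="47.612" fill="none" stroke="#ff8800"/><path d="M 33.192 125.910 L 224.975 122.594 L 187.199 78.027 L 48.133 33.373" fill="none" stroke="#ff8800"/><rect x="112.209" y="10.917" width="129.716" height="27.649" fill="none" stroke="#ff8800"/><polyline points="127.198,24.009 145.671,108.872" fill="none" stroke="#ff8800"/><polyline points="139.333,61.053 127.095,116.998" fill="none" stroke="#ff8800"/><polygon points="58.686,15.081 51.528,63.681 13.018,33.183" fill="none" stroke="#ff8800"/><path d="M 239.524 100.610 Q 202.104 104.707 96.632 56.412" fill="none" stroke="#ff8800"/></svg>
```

viewBox `0 0 288.409 137.264` with mm width/height → 1 unit = 1 mm. Flip: y_m = 137.264 − y_svg.

**Shape 1** — `<circle>` circle, stroke `#ff8800` → engrave (S312, F3302). Machine vertices: (229.999,57.024) → (223.620,80.830) → (206.193,98.257) → (182.387,104.636) → (158.581,98.257) → (141.154,80.830) → (134.775,57.024) → (141.154,33.218) → (158.581,15.791) → (182.387,9.412) → (206.193,15.791) → (223.620,33.218) → (229.999,57.024). Closed: final G1 returns to the first vertex.

**Shape 2** — `<path>` open polyline, stroke `#ff8800` → engrave (S312, F3302). Machine vertices: (33.192,11.354) → (224.975,14.670) → (187.199,59.237) → (48.133,103.891). Open path.

**Shape 3** — `<rect>` rectangle, stroke `#ff8800` → engrave (S312, F3302). Machine vertices: (112.209,126.347) → (241.925,126.347) → (241.925,98.698) → (112.209,98.698) → (112.209,126.347). Closed: final G1 returns to the first vertex.

**Shape 4** — `<polyline>` line segment, stroke `#ff8800` → engrave (S312, F3302). Machine vertices: (127.198,113.255) → (145.671,28.392). Open path.

**Shape 5** — `<polyline>` line segment, stroke `#ff8800` → engrave (S312, F3302). Machine vertices: (139.333,76.211) → (127.095,20.266). Open path.

**Shape 6** — `<polygon>` regular polygon, stroke `#ff8800` → engrave (S312, F3302). Machine vertices: (58.686,122.183) → (51.528,73.583) → (13.018,104.081) → (58.686,122.183). Closed: final G1 returns to the first vertex.

**Shape 7** — `<path>` quadratic bezier, stroke `#ff8800` → engrave (S312, F3302). Control points (SVG): P0=(239.524,100.610), P1=(202.104,104.707), P2=(96.632,56.412); sampled at t=k/6. Machine vertices: (239.524,36.654) → (225.160,36.744) → (207.016,39.744) → (185.091,45.655) → (159.385,54.477) → (129.899,66.209) → (96.632,80.852). Open path.

(bCNC post)
(Date: synthetic)
G21
G90
G00 X229.999 Y57.024
M3 S312
G01 X223.620 Y80.830 F3302
G01 X206.193 Y98.257
G01 X182.387 Y104.636
G01 X158.581 Y98.257
G01 X141.154 Y80.830
G01 X134.775 Y57.024
G01 X141.154 Y33.218
G01 X158.581 Y15.791
G01 X182.387 Y9.412
G01 X206.193 Y15.791
G01 X223.620 Y33.218
G01 X229.999 Y57.024
G00 X33.192 Y11.354
M3 S312
G01 X224.975 Y14.670 F3302
G01 X187.199 Y59.237
G01 X48.133 Y103.891
G00 X112.209 Y126.347
M3 S312
G01 X241.925 Y126.347 F3302
G01 X241.925 Y98.698
G01 X112.209 Y98.698
G01 X112.209 Y126.347
G00 X127.198 Y113.255
M3 S312
G01 X145.671 Y28.392 F3302
G00 X139.333 Y76.211
M3 S312
G01 X127.095 Y20.266 F3302
G00 X58.686 Y122.183
M3 S312
G01 X51.528 Y73.583 F3302
G01 X13.018 Y104.081
G01 X58.686 Y122.183
G00 X239.524 Y36.654
M3 S312
G01 X225.160 Y36.744 F3302
G01 X207.016 Y39.744
G01 X185.091 Y45.655
G01 X159.385 Y54.477
G01 X129.899 Y66.209
G01 X96.632 Y80.852
M5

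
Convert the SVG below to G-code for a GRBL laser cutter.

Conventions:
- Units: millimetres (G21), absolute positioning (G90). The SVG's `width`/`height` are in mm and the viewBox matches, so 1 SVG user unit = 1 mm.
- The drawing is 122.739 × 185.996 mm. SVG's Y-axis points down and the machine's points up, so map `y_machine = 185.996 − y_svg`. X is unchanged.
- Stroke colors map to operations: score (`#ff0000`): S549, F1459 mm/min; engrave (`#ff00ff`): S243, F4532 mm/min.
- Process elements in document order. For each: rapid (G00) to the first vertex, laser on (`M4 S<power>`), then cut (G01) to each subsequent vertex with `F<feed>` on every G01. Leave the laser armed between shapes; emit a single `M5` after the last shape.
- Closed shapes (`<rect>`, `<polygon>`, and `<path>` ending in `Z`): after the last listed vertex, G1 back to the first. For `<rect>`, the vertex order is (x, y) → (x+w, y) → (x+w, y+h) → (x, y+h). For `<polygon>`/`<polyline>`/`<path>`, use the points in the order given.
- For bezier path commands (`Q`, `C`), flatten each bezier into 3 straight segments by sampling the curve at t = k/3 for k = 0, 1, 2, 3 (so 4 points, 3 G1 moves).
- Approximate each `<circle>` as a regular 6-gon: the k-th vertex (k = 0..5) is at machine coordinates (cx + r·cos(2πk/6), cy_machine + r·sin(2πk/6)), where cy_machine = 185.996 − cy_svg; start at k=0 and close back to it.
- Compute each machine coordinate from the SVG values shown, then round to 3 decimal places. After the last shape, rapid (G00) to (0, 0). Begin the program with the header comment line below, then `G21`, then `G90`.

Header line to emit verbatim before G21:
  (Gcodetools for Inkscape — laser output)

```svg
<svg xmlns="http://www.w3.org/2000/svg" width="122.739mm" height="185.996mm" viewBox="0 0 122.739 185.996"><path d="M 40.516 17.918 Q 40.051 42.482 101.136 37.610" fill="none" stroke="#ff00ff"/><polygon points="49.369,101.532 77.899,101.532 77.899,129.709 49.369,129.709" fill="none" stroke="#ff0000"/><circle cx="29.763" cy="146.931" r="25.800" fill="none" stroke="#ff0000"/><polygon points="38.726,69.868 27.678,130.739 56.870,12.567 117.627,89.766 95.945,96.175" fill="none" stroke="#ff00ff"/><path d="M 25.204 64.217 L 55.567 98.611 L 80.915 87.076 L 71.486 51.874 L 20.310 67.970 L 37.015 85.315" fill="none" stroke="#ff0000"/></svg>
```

(Gcodetools for Inkscape — laser output)
G21
G90
G00 X40.516 Y168.078
M4 S243
G01 X47.045 Y154.973 F4532
G01 X67.252 Y148.409 F4532
G01 X101.136 Y148.386 F4532
G00 X49.369 Y84.464
M4 S549
G01 X77.899 Y84.464 F1459
G01 X77.899 Y56.287 F1459
G01 X49.369 Y56.287 F1459
G01 X49.369 Y84.464 F1459
G00 X55.563 Y39.065
M4 S549
G01 X42.663 Y61.408 F1459
G01 X16.863 Y61.408 F1459
G01 X3.963 Y39.065 F1459
G01 X16.863 Y16.722 F1459
G01 X42.663 Y16.722 F1459
G01 X55.563 Y39.065 F1459
G00 X38.726 Y116.128
M4 S243
G01 X27.678 Y55.257 F4532
G01 X56.870 Y173.429 F4532
G01 X117.627 Y96.230 F4532
G01 X95.945 Y89.821 F4532
G01 X38.726 Y116.128 F4532
G00 X25.204 Y121.779
M4 S549
G01 X55.567 Y87.385 F1459
G01 X80.915 Y98.920 F1459
G01 X71.486 Y134.122 F1459
G01 X20.310 Y118.026 F1459
G01 X37.015 Y100.681 F1459
M5
G00 X0.000 Y0.000

viewBox `0 0 122.739 185.996` with mm width/height → 1 unit = 1 mm. Flip: y_m = 185.996 − y_svg.

**Shape 1** — `<path>` quadratic bezier, stroke `#ff00ff` → engrave (S243, F4532). Control points (SVG): P0=(40.516,17.918), P1=(40.051,42.482), P2=(101.136,37.610); sampled at t=k/3. Machine vertices: (40.516,168.078) → (47.045,154.973) → (67.252,148.409) → (101.136,148.386). Open path.

**Shape 2** — `<polygon>` rectangle, stroke `#ff0000` → score (S549, F1459). Machine vertices: (49.369,84.464) → (77.899,84.464) → (77.899,56.287) → (49.369,56.287) → (49.369,84.464). Closed: final G1 returns to the first vertex.

**Shape 3** — `<circle>` circle, stroke `#ff0000` → score (S549, F1459). Machine vertices: (55.563,39.065) → (42.663,61.408) → (16.863,61.408) → (3.963,39.065) → (16.863,16.722) → (42.663,16.722) → (55.563,39.065). Closed: final G1 returns to the first vertex.

**Shape 4** — `<polygon>` closed polygon, stroke `#ff00ff` → engrave (S243, F4532). Machine vertices: (38.726,116.128) → (27.678,55.257) → (56.870,173.429) → (117.627,96.230) → (95.945,89.821) → (38.726,116.128). Closed: final G1 returns to the first vertex.

**Shape 5** — `<path>` open polyline, stroke `#ff0000` → score (S549, F1459). Machine vertices: (25.204,121.779) → (55.567,87.385) → (80.915,98.920) → (71.486,134.122) → (20.310,118.026) → (37.015,100.681). Open path.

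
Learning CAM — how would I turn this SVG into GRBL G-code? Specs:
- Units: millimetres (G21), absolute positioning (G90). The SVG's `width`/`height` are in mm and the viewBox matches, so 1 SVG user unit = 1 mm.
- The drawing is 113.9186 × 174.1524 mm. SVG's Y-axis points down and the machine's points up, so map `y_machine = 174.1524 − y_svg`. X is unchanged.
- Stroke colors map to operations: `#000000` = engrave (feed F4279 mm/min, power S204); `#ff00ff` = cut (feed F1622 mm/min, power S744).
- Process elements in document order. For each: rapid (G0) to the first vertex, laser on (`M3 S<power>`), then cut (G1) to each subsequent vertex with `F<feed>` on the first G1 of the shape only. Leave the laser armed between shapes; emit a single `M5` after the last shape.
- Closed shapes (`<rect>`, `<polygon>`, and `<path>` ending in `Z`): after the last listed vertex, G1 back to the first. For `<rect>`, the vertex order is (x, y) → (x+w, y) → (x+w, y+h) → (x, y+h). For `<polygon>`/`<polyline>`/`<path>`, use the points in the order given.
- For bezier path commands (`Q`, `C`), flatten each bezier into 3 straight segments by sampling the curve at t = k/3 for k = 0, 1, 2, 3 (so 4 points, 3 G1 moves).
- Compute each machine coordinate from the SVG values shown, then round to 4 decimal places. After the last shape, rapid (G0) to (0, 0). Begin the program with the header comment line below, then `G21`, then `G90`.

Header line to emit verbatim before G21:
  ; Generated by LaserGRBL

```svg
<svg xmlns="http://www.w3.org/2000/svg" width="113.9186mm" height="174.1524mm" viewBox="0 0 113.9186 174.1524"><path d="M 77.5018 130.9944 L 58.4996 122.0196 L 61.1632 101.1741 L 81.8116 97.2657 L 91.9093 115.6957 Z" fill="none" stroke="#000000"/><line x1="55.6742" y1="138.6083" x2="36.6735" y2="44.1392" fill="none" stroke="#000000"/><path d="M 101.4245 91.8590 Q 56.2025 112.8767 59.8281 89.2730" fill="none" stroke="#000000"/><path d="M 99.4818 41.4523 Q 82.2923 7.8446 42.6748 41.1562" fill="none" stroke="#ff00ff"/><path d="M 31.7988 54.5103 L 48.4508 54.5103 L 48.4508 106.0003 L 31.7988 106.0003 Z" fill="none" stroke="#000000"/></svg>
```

viewBox `0 0 113.9186 174.1524` with mm width/height → 1 unit = 1 mm. Flip: y_m = 174.1524 − y_svg.

**Shape 1** — `<path>` regular polygon, stroke `#000000` → engrave (S204, F4279). Machine vertices: (77.5018,43.1580) → (58.4996,52.1328) → (61.1632,72.9783) → (81.8116,76.8867) → (91.9093,58.4567) → (77.5018,43.1580). Closed: final G1 returns to the first vertex.

**Shape 2** — `<line>` line segment, stroke `#000000` → engrave (S204, F4279). Machine vertices: (55.6742,35.5441) → (36.6735,130.0132). Open path.

**Shape 3** — `<path>` quadratic bezier, stroke `#000000` → engrave (S204, F4279). Control points (SVG): P0=(101.4245,91.8590), P1=(56.2025,112.8767), P2=(59.8281,89.2730); sampled at t=k/3. Machine vertices: (101.4245,82.2934) → (76.7040,73.2395) → (62.8385,74.1015) → (59.8281,84.8794). Open path.

**Shape 4** — `<path>` quadratic bezier, stroke `#ff00ff` → cut (S744, F1622). Control points (SVG): P0=(99.4818,41.4523), P1=(82.2923,7.8446), P2=(42.6748,41.1562); sampled at t=k/3. Machine vertices: (99.4818,132.7001) → (85.5301,147.6698) → (66.5945,147.7685) → (42.6748,132.9962). Open path.

**Shape 5** — `<path>` rectangle, stroke `#000000` → engrave (S204, F4279). Machine vertices: (31.7988,119.6421) → (48.4508,119.6421) → (48.4508,68.1521) → (31.7988,68.1521) → (31.7988,119.6421). Closed: final G1 returns to the first vertex.

; Generated by LaserGRBL
G21
G90
G0 X77.5018 Y43.1580
M3 S204
G1 X58.4996 Y52.1328 F4279
G1 X61.1632 Y72.9783
G1 X81.8116 Y76.8867
G1 X91.9093 Y58.4567
G1 X77.5018 Y43.1580
G0 X55.6742 Y35.5441
M3 S204
G1 X36.6735 Y130.0132 F4279
G0 X101.4245 Y82.2934
M3 S204
G1 X76.7040 Y73.2395 F4279
G1 X62.8385 Y74.1015
G1 X59.8281 Y84.8794
G0 X99.4818 Y132.7001
M3 S744
G1 X85.5301 Y147.6698 F1622
G1 X66.5945 Y147.7685
G1 X42.6748 Y132.9962
G0 X31.7988 Y119.6421
M3 S204
G1 X48.4508 Y119.6421 F4279
G1 X48.4508 Y68.1521
G1 X31.7988 Y68.1521
G1 X31.7988 Y119.6421
M5
G0 X0.0000 Y0.0000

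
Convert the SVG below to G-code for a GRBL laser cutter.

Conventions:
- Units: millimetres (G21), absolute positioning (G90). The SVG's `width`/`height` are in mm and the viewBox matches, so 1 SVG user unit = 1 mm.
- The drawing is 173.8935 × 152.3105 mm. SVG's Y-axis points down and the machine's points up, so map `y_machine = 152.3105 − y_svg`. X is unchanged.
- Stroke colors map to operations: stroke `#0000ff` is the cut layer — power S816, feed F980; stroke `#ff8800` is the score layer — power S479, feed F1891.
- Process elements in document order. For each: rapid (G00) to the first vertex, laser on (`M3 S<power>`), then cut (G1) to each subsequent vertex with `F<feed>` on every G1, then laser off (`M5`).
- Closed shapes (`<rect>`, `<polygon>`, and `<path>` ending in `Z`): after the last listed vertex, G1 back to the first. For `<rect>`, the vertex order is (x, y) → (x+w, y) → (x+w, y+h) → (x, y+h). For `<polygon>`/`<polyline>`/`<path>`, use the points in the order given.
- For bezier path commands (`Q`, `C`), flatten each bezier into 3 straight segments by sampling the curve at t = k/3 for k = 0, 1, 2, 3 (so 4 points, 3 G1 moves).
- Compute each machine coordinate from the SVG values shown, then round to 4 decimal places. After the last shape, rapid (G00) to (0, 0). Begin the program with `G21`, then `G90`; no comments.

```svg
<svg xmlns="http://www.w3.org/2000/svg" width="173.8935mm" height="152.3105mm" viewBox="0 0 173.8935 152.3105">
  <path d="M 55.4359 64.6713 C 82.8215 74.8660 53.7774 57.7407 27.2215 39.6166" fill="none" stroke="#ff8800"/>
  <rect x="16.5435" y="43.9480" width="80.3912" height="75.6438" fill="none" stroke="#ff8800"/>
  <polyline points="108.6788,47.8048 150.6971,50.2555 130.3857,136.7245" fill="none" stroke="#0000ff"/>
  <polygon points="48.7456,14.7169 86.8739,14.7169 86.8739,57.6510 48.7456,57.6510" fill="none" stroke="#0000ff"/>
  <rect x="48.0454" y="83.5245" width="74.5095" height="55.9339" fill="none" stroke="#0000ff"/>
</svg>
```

G21
G90
G00 X55.4359 Y87.6392
M3 S479
G1 X66.1937 Y85.5763 F1891
G1 X52.4247 Y95.8776 F1891
G1 X27.2215 Y112.6939 F1891
M5
G00 X16.5435 Y108.3625
M3 S479
G1 X96.9347 Y108.3625 F1891
G1 X96.9347 Y32.7187 F1891
G1 X16.5435 Y32.7187 F1891
G1 X16.5435 Y108.3625 F1891
M5
G00 X108.6788 Y104.5057
M3 S816
G1 X150.6971 Y102.0550 F980
G1 X130.3857 Y15.5860 F980
M5
G00 X48.7456 Y137.5936
M3 S816
G1 X86.8739 Y137.5936 F980
G1 X86.8739 Y94.6595 F980
G1 X48.7456 Y94.6595 F980
G1 X48.7456 Y137.5936 F980
M5
G00 X48.0454 Y68.7860
M3 S816
G1 X122.5549 Y68.7860 F980
G1 X122.5549 Y12.8521 F980
G1 X48.0454 Y12.8521 F980
G1 X48.0454 Y68.7860 F980
M5
G00 X0.0000 Y0.0000

1 u = 1 mm; y_m = 152.3105 − y.

[1] `<path>` cubic bezier, #ff8800→score S479 F1891: (55.4359,87.6392) → (66.1937,85.5763) → (52.4247,95.8776) → (27.2215,112.6939)

[2] `<rect>` rectangle, #ff8800→score S479 F1891: (16.5435,108.3625) → (96.9347,108.3625) → (96.9347,32.7187) → (16.5435,32.7187) → (16.5435,108.3625) (closed)

[3] `<polyline>` open polyline, #0000ff→cut S816 F980: (108.6788,104.5057) → (150.6971,102.0550) → (130.3857,15.5860)

[4] `<polygon>` rectangle, #0000ff→cut S816 F980: (48.7456,137.5936) → (86.8739,137.5936) → (86.8739,94.6595) → (48.7456,94.6595) → (48.7456,137.5936) (closed)

[5] `<rect>` rectangle, #0000ff→cut S816 F980: (48.0454,68.7860) → (122.5549,68.7860) → (122.5549,12.8521) → (48.0454,12.8521) → (48.0454,68.7860) (closed)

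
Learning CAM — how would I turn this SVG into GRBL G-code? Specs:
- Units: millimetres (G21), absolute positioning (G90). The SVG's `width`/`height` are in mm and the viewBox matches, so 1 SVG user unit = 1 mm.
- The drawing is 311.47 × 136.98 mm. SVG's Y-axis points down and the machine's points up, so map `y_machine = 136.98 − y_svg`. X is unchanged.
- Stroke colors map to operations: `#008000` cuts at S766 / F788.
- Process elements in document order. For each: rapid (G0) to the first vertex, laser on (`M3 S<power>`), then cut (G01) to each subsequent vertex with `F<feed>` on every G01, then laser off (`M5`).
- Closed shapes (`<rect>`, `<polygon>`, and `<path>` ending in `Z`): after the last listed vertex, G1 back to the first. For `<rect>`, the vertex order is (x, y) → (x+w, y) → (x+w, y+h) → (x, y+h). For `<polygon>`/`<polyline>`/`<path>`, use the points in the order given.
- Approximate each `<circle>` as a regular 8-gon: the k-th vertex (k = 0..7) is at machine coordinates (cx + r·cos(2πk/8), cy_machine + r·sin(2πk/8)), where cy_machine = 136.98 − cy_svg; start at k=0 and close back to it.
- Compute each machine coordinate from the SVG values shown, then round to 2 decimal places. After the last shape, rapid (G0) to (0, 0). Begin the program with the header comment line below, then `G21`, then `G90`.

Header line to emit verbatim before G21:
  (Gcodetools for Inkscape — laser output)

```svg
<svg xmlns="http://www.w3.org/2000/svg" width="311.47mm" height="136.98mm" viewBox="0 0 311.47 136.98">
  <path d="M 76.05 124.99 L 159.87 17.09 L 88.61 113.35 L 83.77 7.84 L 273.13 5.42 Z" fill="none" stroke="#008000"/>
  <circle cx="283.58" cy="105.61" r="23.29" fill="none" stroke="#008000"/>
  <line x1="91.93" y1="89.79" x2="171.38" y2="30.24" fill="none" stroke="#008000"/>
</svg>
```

viewBox `0 0 311.47 136.98` with mm width/height → 1 unit = 1 mm. Flip: y_m = 136.98 − y_svg.

**Shape 1** — `<path>` closed polygon, stroke `#008000` → cut (S766, F788). Machine vertices: (76.05,11.99) → (159.87,119.89) → (88.61,23.63) → (83.77,129.14) → (273.13,131.56) → (76.05,11.99). Closed: final G1 returns to the first vertex.

**Shape 2** — `<circle>` circle, stroke `#008000` → cut (S766, F788). Machine vertices: (306.87,31.37) → (300.05,47.84) → (283.58,54.66) → (267.11,47.84) → (260.29,31.37) → (267.11,14.90) → (283.58,8.08) → (300.05,14.90) → (306.87,31.37). Closed: final G1 returns to the first vertex.

**Shape 3** — `<line>` line segment, stroke `#008000` → cut (S766, F788). Machine vertices: (91.93,47.19) → (171.38,106.74). Open path.

(Gcodetools for Inkscape — laser output)
G21
G90
G0 X76.05 Y11.99
M3 S766
G01 X159.87 Y119.89 F788
G01 X88.61 Y23.63 F788
G01 X83.77 Y129.14 F788
G01 X273.13 Y131.56 F788
G01 X76.05 Y11.99 F788
M5
G0 X306.87 Y31.37
M3 S766
G01 X300.05 Y47.84 F788
G01 X283.58 Y54.66 F788
G01 X267.11 Y47.84 F788
G01 X260.29 Y31.37 F788
G01 X267.11 Y14.90 F788
G01 X283.58 Y8.08 F788
G01 X300.05 Y14.90 F788
G01 X306.87 Y31.37 F788
M5
G0 X91.93 Y47.19
M3 S766
G01 X171.38 Y106.74 F788
M5
G0 X0.00 Y0.00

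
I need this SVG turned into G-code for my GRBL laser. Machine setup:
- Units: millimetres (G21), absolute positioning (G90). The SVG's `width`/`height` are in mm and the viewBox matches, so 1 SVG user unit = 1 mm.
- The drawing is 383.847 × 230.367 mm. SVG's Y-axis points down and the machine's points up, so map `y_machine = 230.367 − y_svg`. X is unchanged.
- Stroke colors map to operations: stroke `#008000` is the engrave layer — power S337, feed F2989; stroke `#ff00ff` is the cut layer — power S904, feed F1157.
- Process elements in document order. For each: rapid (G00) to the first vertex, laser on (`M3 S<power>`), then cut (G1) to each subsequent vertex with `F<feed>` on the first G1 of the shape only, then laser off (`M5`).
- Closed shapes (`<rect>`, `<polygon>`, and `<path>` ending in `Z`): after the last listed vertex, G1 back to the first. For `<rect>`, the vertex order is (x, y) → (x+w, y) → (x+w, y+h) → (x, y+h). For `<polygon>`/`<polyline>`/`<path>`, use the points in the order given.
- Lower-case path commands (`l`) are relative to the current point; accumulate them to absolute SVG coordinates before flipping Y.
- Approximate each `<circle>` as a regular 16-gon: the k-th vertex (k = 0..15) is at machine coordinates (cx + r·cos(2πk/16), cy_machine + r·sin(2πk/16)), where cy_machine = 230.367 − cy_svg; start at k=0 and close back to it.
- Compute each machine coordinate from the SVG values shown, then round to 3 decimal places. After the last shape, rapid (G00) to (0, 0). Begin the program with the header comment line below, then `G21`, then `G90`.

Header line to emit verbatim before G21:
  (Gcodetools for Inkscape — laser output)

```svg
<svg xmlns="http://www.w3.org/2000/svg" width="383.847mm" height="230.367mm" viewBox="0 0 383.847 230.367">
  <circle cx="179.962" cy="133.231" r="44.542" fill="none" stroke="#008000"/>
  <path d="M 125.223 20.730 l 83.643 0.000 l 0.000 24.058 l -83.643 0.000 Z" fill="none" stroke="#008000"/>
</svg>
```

(Gcodetools for Inkscape — laser output)
G21
G90
G00 X224.504 Y97.136
M3 S337
G1 X221.113 Y114.181 F2989
G1 X211.458 Y128.632
G1 X197.007 Y138.287
G1 X179.962 Y141.678
G1 X162.917 Y138.287
G1 X148.466 Y128.632
G1 X138.811 Y114.181
G1 X135.420 Y97.136
G1 X138.811 Y80.091
G1 X148.466 Y65.640
G1 X162.917 Y55.985
G1 X179.962 Y52.594
G1 X197.007 Y55.985
G1 X211.458 Y65.640
G1 X221.113 Y80.091
G1 X224.504 Y97.136
M5
G00 X125.223 Y209.637
M3 S337
G1 X208.866 Y209.637 F2989
G1 X208.866 Y185.579
G1 X125.223 Y185.579
G1 X125.223 Y209.637
M5
G00 X0.000 Y0.000

Since the viewBox matches the mm dimensions, user units are millimetres directly. The only transform is the Y-flip y_m = 230.367 − y_svg.

Shape 1 is a circle drawn with `<circle>`. Its stroke #008000 means engrave at S337, F2989. After flipping Y the toolpath is (224.504,97.136) → (221.113,114.181) → (211.458,128.632) → (197.007,138.287) → (179.962,141.678) → (162.917,138.287) → (148.466,128.632) → (138.811,114.181) → (135.420,97.136) → (138.811,80.091) → (148.466,65.640) → (162.917,55.985) → (179.962,52.594) → (197.007,55.985) → (211.458,65.640) → (221.113,80.091) → (224.504,97.136), returning to the start.

Shape 2 is a rectangle drawn with `<path>`. Its stroke #008000 means engrave at S337, F2989. After flipping Y the toolpath is (125.223,209.637) → (208.866,209.637) → (208.866,185.579) → (125.223,185.579) → (125.223,209.637), returning to the start.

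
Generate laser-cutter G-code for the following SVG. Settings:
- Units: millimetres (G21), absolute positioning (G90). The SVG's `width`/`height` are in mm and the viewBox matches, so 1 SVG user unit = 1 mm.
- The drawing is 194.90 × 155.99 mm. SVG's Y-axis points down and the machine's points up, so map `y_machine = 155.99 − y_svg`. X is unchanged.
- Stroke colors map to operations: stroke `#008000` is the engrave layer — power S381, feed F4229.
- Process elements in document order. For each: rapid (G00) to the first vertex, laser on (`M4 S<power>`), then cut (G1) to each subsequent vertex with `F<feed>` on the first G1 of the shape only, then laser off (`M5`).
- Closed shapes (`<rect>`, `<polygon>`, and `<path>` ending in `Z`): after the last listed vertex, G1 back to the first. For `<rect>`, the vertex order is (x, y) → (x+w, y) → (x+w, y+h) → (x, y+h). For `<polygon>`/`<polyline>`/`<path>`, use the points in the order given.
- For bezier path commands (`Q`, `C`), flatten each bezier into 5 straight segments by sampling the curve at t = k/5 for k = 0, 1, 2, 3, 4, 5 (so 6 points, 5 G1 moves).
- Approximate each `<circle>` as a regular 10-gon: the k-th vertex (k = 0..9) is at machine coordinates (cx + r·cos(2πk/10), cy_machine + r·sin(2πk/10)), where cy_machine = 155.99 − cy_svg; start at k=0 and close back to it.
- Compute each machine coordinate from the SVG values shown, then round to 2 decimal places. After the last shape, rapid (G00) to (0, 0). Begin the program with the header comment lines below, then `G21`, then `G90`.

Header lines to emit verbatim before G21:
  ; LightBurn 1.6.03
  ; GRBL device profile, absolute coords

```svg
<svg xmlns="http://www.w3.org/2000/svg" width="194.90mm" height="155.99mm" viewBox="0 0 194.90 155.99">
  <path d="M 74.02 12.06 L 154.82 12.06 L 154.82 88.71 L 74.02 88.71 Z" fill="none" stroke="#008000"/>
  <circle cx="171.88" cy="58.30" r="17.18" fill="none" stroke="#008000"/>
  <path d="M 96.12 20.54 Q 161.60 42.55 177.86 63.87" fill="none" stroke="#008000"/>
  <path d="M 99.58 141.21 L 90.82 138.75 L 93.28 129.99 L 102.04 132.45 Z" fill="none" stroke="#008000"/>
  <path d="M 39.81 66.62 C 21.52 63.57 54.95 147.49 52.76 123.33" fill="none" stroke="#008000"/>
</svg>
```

1 u = 1 mm; y_m = 155.99 − y.

[1] `<path>` rectangle, #008000→engrave S381 F4229: (74.02,143.93) → (154.82,143.93) → (154.82,67.28) → (74.02,67.28) → (74.02,143.93) (closed)

[2] `<circle>` circle, #008000→engrave S381 F4229: (189.06,97.69) → (185.78,107.79) → (177.19,114.03) → (166.57,114.03) → (157.98,107.79) → (154.70,97.69) → (157.98,87.59) → (166.57,81.35) → (177.19,81.35) → (185.78,87.59) → (189.06,97.69) (closed)

[3] `<path>` quadratic bezier, #008000→engrave S381 F4229: (96.12,135.45) → (120.34,126.67) → (140.63,117.95) → (156.98,109.29) → (169.39,100.68) → (177.86,92.12)

[4] `<path>` regular polygon, #008000→engrave S381 F4229: (99.58,14.78) → (90.82,17.24) → (93.28,26.00) → (102.04,23.54) → (99.58,14.78) (closed)

[5] `<path>` cubic bezier, #008000→engrave S381 F4229: (39.81,89.37) → (34.34,82.32) → (37.10,63.77) → (43.88,43.06) → (50.50,29.57) → (52.76,32.66)

; LightBurn 1.6.03
; GRBL device profile, absolute coords
G21
G90
G00 X74.02 Y143.93
M4 S381
G1 X154.82 Y143.93 F4229
G1 X154.82 Y67.28
G1 X74.02 Y67.28
G1 X74.02 Y143.93
M5
G00 X189.06 Y97.69
M4 S381
G1 X185.78 Y107.79 F4229
G1 X177.19 Y114.03
G1 X166.57 Y114.03
G1 X157.98 Y107.79
G1 X154.70 Y97.69
G1 X157.98 Y87.59
G1 X166.57 Y81.35
G1 X177.19 Y81.35
G1 X185.78 Y87.59
G1 X189.06 Y97.69
M5
G00 X96.12 Y135.45
M4 S381
G1 X120.34 Y126.67 F4229
G1 X140.63 Y117.95
G1 X156.98 Y109.29
G1 X169.39 Y100.68
G1 X177.86 Y92.12
M5
G00 X99.58 Y14.78
M4 S381
G1 X90.82 Y17.24 F4229
G1 X93.28 Y26.00
G1 X102.04 Y23.54
G1 X99.58 Y14.78
M5
G00 X39.81 Y89.37
M4 S381
G1 X34.34 Y82.32 F4229
G1 X37.10 Y63.77
G1 X43.88 Y43.06
G1 X50.50 Y29.57
G1 X52.76 Y32.66
M5
G00 X0.00 Y0.00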